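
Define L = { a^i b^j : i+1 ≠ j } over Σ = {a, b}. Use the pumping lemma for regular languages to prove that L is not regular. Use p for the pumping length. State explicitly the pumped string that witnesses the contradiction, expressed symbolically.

a^{p+p!} b^{p+p!+1}

Assume L is regular; let p be its pumping constant.
Choose w = a^p b^{p+p!+1}. Since p ≠ (p+p!+1)-1 = p+p!, w ∈ L; and |w| ≥ p.
By the pumping lemma, w = xyz with |xy| ≤ p and |y| > 0.
The first p characters of w are a's, so xy (and hence y) consists only of a's. Write y = a^k, 1 ≤ k ≤ p.
Since 1 ≤ k ≤ p, k divides p!; set t = 1 + p!/k. Then xy^t z has p + (p!/k)·k = p + p! copies of a. Now the a-count is p+p! and (b-count)-1 = (p+p!+1)-1 = p+p!, so i+1 ≠ j fails. So xy^t z = a^{p+p!} b^{p+p!+1} ∉ L.
Contradiction. Therefore L is not regular.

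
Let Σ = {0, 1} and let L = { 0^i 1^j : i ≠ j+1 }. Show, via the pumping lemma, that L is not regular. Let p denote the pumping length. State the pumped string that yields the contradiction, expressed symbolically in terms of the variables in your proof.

0^{p+p!} 1^{p+p!-1}

Assume L is regular; let p be its pumping constant.
Choose w = 0^p 1^{p+p!-1}. Since p ≠ (p+p!-1)+1 = p+p!, w ∈ L; and |w| ≥ p.
The pumping lemma gives a decomposition w = xyz where |xy| ≤ p and |y| > 0.
The first p characters of w are 0's, so xy (and hence y) consists only of 0's. Write y = 0^k, 1 ≤ k ≤ p.
Since 1 ≤ k ≤ p, k divides p!; set t = 1 + p!/k. Then xy^t z has p + (p!/k)·k = p + p! copies of 0. Now the 0-count is p+p! and (1-count)+1 = (p+p!-1)+1 = p+p!, so i ≠ j+1 fails. So xy^t z = 0^{p+p!} 1^{p+p!-1} ∉ L.
This contradicts the pumping lemma, so L is not regular.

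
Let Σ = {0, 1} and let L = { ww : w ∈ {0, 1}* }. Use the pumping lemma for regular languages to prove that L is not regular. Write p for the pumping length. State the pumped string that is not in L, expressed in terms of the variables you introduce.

Assume L is regular; let p be its pumping constant.
Take w = 0^p 1^p 0^p 1^p = uu where u = 0^p1^p; then w ∈ L and |w| = 4p ≥ p.
By the pumping lemma, w = xyz with |xy| ≤ p and |y| ≥ 1.
Because |xy| ≤ p and w begins with p copies of 0, we have y = 0^k with 1 ≤ k ≤ p.
Pump with i = 2: xy^2z = 0^{p+k} 1^p 0^p 1^p, of length 4p+k. Suppose this equals vv. The string starts with 0 and ends with 1, so v does too; thus the boundary between the two copies of v is a 1→0 transition. There is exactly one such transition, at position 2p+k, so |v| = 2p+k and |vv| = 4p+2k ≠ 4p+k since k ≥ 1. So xy^2z ∉ L.
This contradicts the pumping lemma, so L is not regular.

0^{p+k} 1^p 0^p 1^p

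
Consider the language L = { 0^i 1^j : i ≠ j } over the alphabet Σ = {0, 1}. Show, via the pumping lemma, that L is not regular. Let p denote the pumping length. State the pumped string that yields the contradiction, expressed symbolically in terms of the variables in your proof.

0^{p+p!} 1^{p+p!}

Assume L is regular. Let p be the pumping length given by the pumping lemma.
Choose w = 0^p 1^{p+p!}. Since p ≠ p+p!, w ∈ L; and |w| ≥ p.
The pumping lemma gives a decomposition w = xyz where |xy| ≤ p and |y| > 0.
The first p characters of w are 0's, so xy (and hence y) consists only of 0's. Write y = 0^k, 1 ≤ k ≤ p.
Since 1 ≤ k ≤ p, k divides p!; set t = 1 + p!/k. Then xy^t z has p + (p!/k)·k = p + p! copies of 0. Now the 0-count equals the 1-count, so i ≠ j fails. So xy^t z = 0^{p+p!} 1^{p+p!} ∉ L.
This contradicts the pumping lemma, so L is not regular.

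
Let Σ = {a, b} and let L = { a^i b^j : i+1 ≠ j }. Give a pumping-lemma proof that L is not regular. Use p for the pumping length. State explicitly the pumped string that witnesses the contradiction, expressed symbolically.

a^{p+p!} b^{p+p!+1}

Assume L is regular. Let p be the pumping length given by the pumping lemma.
Choose w = a^p b^{p+p!+1}. Since p ≠ (p+p!+1)-1 = p+p!, w ∈ L; and |w| ≥ p.
The pumping lemma gives a decomposition w = xyz where |xy| ≤ p and |y| ≥ 1.
Because |xy| ≤ p and w begins with p copies of a, we have y = a^k with 1 ≤ k ≤ p.
Since 1 ≤ k ≤ p, k divides p!; set t = 1 + p!/k. Then xy^t z has p + (p!/k)·k = p + p! copies of a. Now the a-count is p+p! and (b-count)-1 = (p+p!+1)-1 = p+p!, so i+1 ≠ j fails. So xy^t z = a^{p+p!} b^{p+p!+1} ∉ L.
This contradicts the pumping lemma, so L is not regular.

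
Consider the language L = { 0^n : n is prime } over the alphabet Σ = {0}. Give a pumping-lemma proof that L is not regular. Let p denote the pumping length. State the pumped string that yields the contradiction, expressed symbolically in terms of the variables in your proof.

0^{q(1+k)}

Assume L is regular; let p be its pumping constant.
Let q be a prime with q ≥ p+2 (infinitely many primes exist), and take w = 0^q ∈ L with |w| = q ≥ p.
Write w = xyz as guaranteed by the lemma, with |xy| ≤ p and y is nonempty.
Then y = 0^k for some k with 1 ≤ k ≤ p.
Since 1 ≤ k ≤ p, |xz| = q-k. Pump with i = q+1: |xy^{q+1}z| = (q-k)+(q+1)k = q+qk = q(1+k), which is composite (both factors ≥ 2). So xy^{q+1}z = 0^{q(1+k)} ∉ L.
This is a contradiction; hence L is not regular.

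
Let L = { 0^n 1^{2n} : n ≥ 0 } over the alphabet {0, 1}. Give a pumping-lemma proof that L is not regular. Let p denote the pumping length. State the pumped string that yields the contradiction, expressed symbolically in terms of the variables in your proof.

0^{p+k} 1^{2p}

Suppose for contradiction that L is regular, and let p be the pumping length.
Choose w = 0^p 1^{2p}, which is in L with |w| = 3p ≥ p.
By the pumping lemma, w = xyz with |xy| ≤ p and |y| > 0.
Since the first p symbols of w are all 0's and |xy| ≤ p, y lies entirely in the leading 0-block: y = 0^k for some k with 1 ≤ k ≤ p.
Pump with i = 2: xy^2z = 0^{p+k} 1^{2p}. For this to lie in L we would need 2p = 2(p+k), which forces k = 0. But k ≥ 1, so xy^2z ∉ L.
Contradiction. Therefore L is not regular.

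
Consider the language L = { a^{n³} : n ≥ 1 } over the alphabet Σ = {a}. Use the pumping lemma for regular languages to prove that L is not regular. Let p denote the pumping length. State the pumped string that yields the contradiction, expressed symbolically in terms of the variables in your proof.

a^{p³+k}

Toward a contradiction, assume L is regular with pumping length p.
Take w = a^{p³} ∈ L with |w| = p³ ≥ p.
Write w = xyz as guaranteed by the lemma, with |xy| ≤ p and y is nonempty.
Then y = a^k for some k with 1 ≤ k ≤ p.
Pump with i = 2: xy^2z = a^{p³+k}. Since 1 ≤ k ≤ p, p³ < p³+k ≤ p³+p < p³+3p²+3p+1 = (p+1)³, so p³+k is not a perfect cube. So xy^2z ∉ L.
This is a contradiction; hence L is not regular.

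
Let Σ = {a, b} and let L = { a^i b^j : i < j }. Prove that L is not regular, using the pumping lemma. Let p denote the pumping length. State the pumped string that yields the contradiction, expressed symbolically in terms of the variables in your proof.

Suppose for contradiction that L is regular, and let p be the pumping length.
Choose w = a^p b^{p+1} ∈ L, with |w| = 2p+1 ≥ p.
The pumping lemma gives a decomposition w = xyz where |xy| ≤ p and |y| ≥ 1.
Since the first p symbols of w are all a's and |xy| ≤ p, y lies entirely in the leading a-block: y = a^k for some k with 1 ≤ k ≤ p.
Consider xy^2z = a^{p+k} b^{p+1}. Since k ≥ 1, the a-count p+k is at least p+1, so i < j fails; thus xy^2z ∉ L.
This contradicts the pumping lemma, so L is not regular.

a^{p+k} b^{p+1}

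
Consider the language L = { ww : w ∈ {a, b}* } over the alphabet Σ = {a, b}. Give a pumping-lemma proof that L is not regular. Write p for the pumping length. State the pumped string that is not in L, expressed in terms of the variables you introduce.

Assume L is regular. Let p be the pumping length given by the pumping lemma.
Take w = a^p b^p a^p b^p = uu where u = a^pb^p; then w ∈ L and |w| = 4p ≥ p.
Write w = xyz as guaranteed by the lemma, with |xy| ≤ p and y is nonempty.
Since the first p symbols of w are all a's and |xy| ≤ p, y lies entirely in the leading a-block: y = a^k for some k with 1 ≤ k ≤ p.
Pump with i = 2: xy^2z = a^{p+k} b^p a^p b^p, of length 4p+k. Suppose this equals vv. The string starts with a and ends with b, so v does too; thus the boundary between the two copies of v is a b→a transition. There is exactly one such transition, at position 2p+k, so |v| = 2p+k and |vv| = 4p+2k ≠ 4p+k since k ≥ 1. So xy^2z ∉ L.
This is a contradiction; hence L is not regular.

a^{p+k} b^p a^p b^p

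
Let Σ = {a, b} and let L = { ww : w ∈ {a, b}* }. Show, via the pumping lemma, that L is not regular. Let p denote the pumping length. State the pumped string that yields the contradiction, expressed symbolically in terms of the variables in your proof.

Toward a contradiction, assume L is regular with pumping length p.
Take w = a^p b^p a^p b^p = uu where u = a^pb^p; then w ∈ L and |w| = 4p ≥ p.
By the pumping lemma, w = xyz with |xy| ≤ p and |y| ≥ 1.
The first p characters of w are a's, so xy (and hence y) consists only of a's. Write y = a^k, 1 ≤ k ≤ p.
Pump with i = 2: xy^2z = a^{p+k} b^p a^p b^p, of length 4p+k. Suppose this equals vv. The string starts with a and ends with b, so v does too; thus the boundary between the two copies of v is a b→a transition. There is exactly one such transition, at position 2p+k, so |v| = 2p+k and |vv| = 4p+2k ≠ 4p+k since k ≥ 1. So xy^2z ∉ L.
Contradiction. Therefore L is not regular.

a^{p+k} b^p a^p b^p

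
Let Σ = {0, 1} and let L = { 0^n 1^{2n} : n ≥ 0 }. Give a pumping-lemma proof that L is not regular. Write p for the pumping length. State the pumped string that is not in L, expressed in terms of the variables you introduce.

0^{p+k} 1^{2p}

Suppose for contradiction that L is regular, and let p be the pumping length.
Take w = 0^p 1^{2p}. Then w ∈ L and |w| = 3p ≥ p.
The pumping lemma gives a decomposition w = xyz where |xy| ≤ p and y is nonempty.
The first p characters of w are 0's, so xy (and hence y) consists only of 0's. Write y = 0^k, 1 ≤ k ≤ p.
Pump with i = 2: xy^2z = 0^{p+k} 1^{2p}. For this to lie in L we would need 2p = 2(p+k), which forces k = 0. But k ≥ 1, so xy^2z ∉ L.
This is a contradiction; hence L is not regular.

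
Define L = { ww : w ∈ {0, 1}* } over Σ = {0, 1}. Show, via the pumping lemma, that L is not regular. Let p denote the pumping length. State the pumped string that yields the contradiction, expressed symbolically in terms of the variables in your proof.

0^{p+k} 1^p 0^p 1^p

Suppose for contradiction that L is regular, and let p be the pumping length.
Take w = 0^p 1^p 0^p 1^p = uu where u = 0^p1^p; then w ∈ L and |w| = 4p ≥ p.
The pumping lemma gives a decomposition w = xyz where |xy| ≤ p and |y| > 0.
Since the first p symbols of w are all 0's and |xy| ≤ p, y lies entirely in the leading 0-block: y = 0^k for some k with 1 ≤ k ≤ p.
Pump with i = 2: xy^2z = 0^{p+k} 1^p 0^p 1^p, of length 4p+k. Suppose this equals vv. The string starts with 0 and ends with 1, so v does too; thus the boundary between the two copies of v is a 1→0 transition. There is exactly one such transition, at position 2p+k, so |v| = 2p+k and |vv| = 4p+2k ≠ 4p+k since k ≥ 1. So xy^2z ∉ L.
Contradiction. Therefore L is not regular.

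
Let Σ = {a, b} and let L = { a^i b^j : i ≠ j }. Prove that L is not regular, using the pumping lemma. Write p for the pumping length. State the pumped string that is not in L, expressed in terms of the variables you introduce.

Toward a contradiction, assume L is regular with pumping length p.
Choose w = a^p b^{p+p!}. Since p ≠ p+p!, w ∈ L; and |w| ≥ p.
By the pumping lemma, w = xyz with |xy| ≤ p and y is nonempty.
The first p characters of w are a's, so xy (and hence y) consists only of a's. Write y = a^k, 1 ≤ k ≤ p.
Since 1 ≤ k ≤ p, k divides p!; set t = 1 + p!/k. Then xy^t z has p + (p!/k)·k = p + p! copies of a. Now the a-count equals the b-count, so i ≠ j fails. So xy^t z = a^{p+p!} b^{p+p!} ∉ L.
Contradiction. Therefore L is not regular.

a^{p+p!} b^{p+p!}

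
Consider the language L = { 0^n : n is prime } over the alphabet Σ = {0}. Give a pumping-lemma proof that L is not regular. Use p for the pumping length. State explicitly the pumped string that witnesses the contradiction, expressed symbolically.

Suppose for contradiction that L is regular, and let p be the pumping length.
Let q be a prime with q ≥ p+2 (infinitely many primes exist), and take w = 0^q ∈ L with |w| = q ≥ p.
The pumping lemma gives a decomposition w = xyz where |xy| ≤ p and |y| ≥ 1.
Then y = 0^k for some k with 1 ≤ k ≤ p.
Since 1 ≤ k ≤ p, |xz| = q-k. Pump with i = q+1: |xy^{q+1}z| = (q-k)+(q+1)k = q+qk = q(1+k), which is composite (both factors ≥ 2). So xy^{q+1}z = 0^{q(1+k)} ∉ L.
This contradicts the pumping lemma, so L is not regular.

0^{q(1+k)}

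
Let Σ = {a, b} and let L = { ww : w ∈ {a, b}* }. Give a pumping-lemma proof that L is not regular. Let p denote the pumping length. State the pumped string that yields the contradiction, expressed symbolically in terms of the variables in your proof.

a^{p+k} b^p a^p b^p

Suppose for contradiction that L is regular, and let p be the pumping length.
Take w = a^p b^p a^p b^p = uu where u = a^pb^p; then w ∈ L and |w| = 4p ≥ p.
By the pumping lemma, w = xyz with |xy| ≤ p and |y| ≥ 1.
The first p characters of w are a's, so xy (and hence y) consists only of a's. Write y = a^k, 1 ≤ k ≤ p.
Pump with i = 2: xy^2z = a^{p+k} b^p a^p b^p, of length 4p+k. Suppose this equals vv. The string starts with a and ends with b, so v does too; thus the boundary between the two copies of v is a b→a transition. There is exactly one such transition, at position 2p+k, so |v| = 2p+k and |vv| = 4p+2k ≠ 4p+k since k ≥ 1. So xy^2z ∉ L.
Contradiction. Therefore L is not regular.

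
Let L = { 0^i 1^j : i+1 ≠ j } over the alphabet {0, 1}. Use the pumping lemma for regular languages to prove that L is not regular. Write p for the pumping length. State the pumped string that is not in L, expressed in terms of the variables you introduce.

Assume L is regular; let p be its pumping constant.
Choose w = 0^p 1^{p+p!+1}. Since p ≠ (p+p!+1)-1 = p+p!, w ∈ L; and |w| ≥ p.
By the pumping lemma, w = xyz with |xy| ≤ p and |y| > 0.
Since the first p symbols of w are all 0's and |xy| ≤ p, y lies entirely in the leading 0-block: y = 0^k for some k with 1 ≤ k ≤ p.
Since 1 ≤ k ≤ p, k divides p!; set t = 1 + p!/k. Then xy^t z has p + (p!/k)·k = p + p! copies of 0. Now the 0-count is p+p! and (1-count)-1 = (p+p!+1)-1 = p+p!, so i+1 ≠ j fails. So xy^t z = 0^{p+p!} 1^{p+p!+1} ∉ L.
This contradicts the pumping lemma, so L is not regular.

0^{p+p!} 1^{p+p!+1}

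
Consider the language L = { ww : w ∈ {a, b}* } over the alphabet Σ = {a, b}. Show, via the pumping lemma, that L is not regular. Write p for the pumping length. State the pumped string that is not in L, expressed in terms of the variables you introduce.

a^{p+k} b^p a^p b^p

Assume L is regular. Let p be the pumping length given by the pumping lemma.
Take w = a^p b^p a^p b^p = uu where u = a^pb^p; then w ∈ L and |w| = 4p ≥ p.
Write w = xyz as guaranteed by the lemma, with |xy| ≤ p and y is nonempty.
The first p characters of w are a's, so xy (and hence y) consists only of a's. Write y = a^k, 1 ≤ k ≤ p.
Pump with i = 2: xy^2z = a^{p+k} b^p a^p b^p, of length 4p+k. Suppose this equals vv. The string starts with a and ends with b, so v does too; thus the boundary between the two copies of v is a b→a transition. There is exactly one such transition, at position 2p+k, so |v| = 2p+k and |vv| = 4p+2k ≠ 4p+k since k ≥ 1. So xy^2z ∉ L.
This contradicts the pumping lemma, so L is not regular.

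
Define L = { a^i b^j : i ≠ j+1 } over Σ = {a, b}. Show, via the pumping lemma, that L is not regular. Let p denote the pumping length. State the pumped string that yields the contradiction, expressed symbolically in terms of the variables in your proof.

Assume L is regular. Let p be the pumping length given by the pumping lemma.
Choose w = a^p b^{p+p!-1}. Since p ≠ (p+p!-1)+1 = p+p!, w ∈ L; and |w| ≥ p.
By the pumping lemma, w = xyz with |xy| ≤ p and |y| > 0.
The first p characters of w are a's, so xy (and hence y) consists only of a's. Write y = a^k, 1 ≤ k ≤ p.
Since 1 ≤ k ≤ p, k divides p!; set t = 1 + p!/k. Then xy^t z has p + (p!/k)·k = p + p! copies of a. Now the a-count is p+p! and (b-count)+1 = (p+p!-1)+1 = p+p!, so i ≠ j+1 fails. So xy^t z = a^{p+p!} b^{p+p!-1} ∉ L.
Contradiction. Therefore L is not regular.

a^{p+p!} b^{p+p!-1}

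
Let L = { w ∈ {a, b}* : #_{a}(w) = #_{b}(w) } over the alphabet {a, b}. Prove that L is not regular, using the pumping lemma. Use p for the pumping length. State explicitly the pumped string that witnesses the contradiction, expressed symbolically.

a^{p+k} b^p

Toward a contradiction, assume L is regular with pumping length p.
Choose w = a^p b^p ∈ L with |w| = 2p ≥ p.
Write w = xyz as guaranteed by the lemma, with |xy| ≤ p and |y| ≥ 1.
Because |xy| ≤ p and w begins with p copies of a, we have y = a^k with 1 ≤ k ≤ p.
Pump with i = 2: xy^2z = a^{p+k} b^p has p+k occurrences of a but only p of b. Since k ≥ 1 the counts differ, so xy^2z ∉ L.
This is a contradiction; hence L is not regular.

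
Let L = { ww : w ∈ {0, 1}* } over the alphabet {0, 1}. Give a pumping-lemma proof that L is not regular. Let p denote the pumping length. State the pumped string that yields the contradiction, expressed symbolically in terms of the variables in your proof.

0^{p+k} 1^p 0^p 1^p

Assume L is regular. Let p be the pumping length given by the pumping lemma.
Take w = 0^p 1^p 0^p 1^p = uu where u = 0^p1^p; then w ∈ L and |w| = 4p ≥ p.
By the pumping lemma, w = xyz with |xy| ≤ p and y is nonempty.
Because |xy| ≤ p and w begins with p copies of 0, we have y = 0^k with 1 ≤ k ≤ p.
Pump with i = 2: xy^2z = 0^{p+k} 1^p 0^p 1^p, of length 4p+k. Suppose this equals vv. The string starts with 0 and ends with 1, so v does too; thus the boundary between the two copies of v is a 1→0 transition. There is exactly one such transition, at position 2p+k, so |v| = 2p+k and |vv| = 4p+2k ≠ 4p+k since k ≥ 1. So xy^2z ∉ L.
This contradicts the pumping lemma, so L is not regular.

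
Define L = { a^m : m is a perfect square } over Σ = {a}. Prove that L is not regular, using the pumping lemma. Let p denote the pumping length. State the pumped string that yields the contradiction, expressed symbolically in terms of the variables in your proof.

a^{p²+k}

Assume L is regular; let p be its pumping constant.
Take w = a^{p²} ∈ L with |w| = p² ≥ p.
Write w = xyz as guaranteed by the lemma, with |xy| ≤ p and |y| ≥ 1.
Then y = a^k for some k with 1 ≤ k ≤ p.
Pump with i = 2: xy^2z = a^{p²+k}. Since 1 ≤ k ≤ p, p² < p²+k ≤ p²+p < (p+1)², so p²+k lies strictly between consecutive squares and is not a perfect square. So xy^2z ∉ L.
Contradiction. Therefore L is not regular.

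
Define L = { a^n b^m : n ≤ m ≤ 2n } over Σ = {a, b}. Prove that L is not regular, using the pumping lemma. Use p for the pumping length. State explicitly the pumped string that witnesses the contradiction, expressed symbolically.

a^{p+k} b^p

Assume L is regular. Let p be the pumping length given by the pumping lemma.
Take w = a^p b^p ∈ L (since p ≤ p ≤ 2p), with |w| = 2p ≥ p.
Write w = xyz as guaranteed by the lemma, with |xy| ≤ p and y is nonempty.
Since the first p symbols of w are all a's and |xy| ≤ p, y lies entirely in the leading a-block: y = a^k for some k with 1 ≤ k ≤ p.
Pump with i = 2: xy^2z = a^{p+k} b^p. Now n = p+k > p = m, so the condition n ≤ m fails. Thus xy^2z ∉ L.
This is a contradiction; hence L is not regular.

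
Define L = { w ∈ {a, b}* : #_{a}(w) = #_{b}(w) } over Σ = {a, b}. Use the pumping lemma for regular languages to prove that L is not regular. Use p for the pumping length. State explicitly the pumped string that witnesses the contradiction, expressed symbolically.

Suppose for contradiction that L is regular, and let p be the pumping length.
Choose w = a^p b^p ∈ L with |w| = 2p ≥ p.
The pumping lemma gives a decomposition w = xyz where |xy| ≤ p and |y| ≥ 1.
Because |xy| ≤ p and w begins with p copies of a, we have y = a^k with 1 ≤ k ≤ p.
Pump with i = 2: xy^2z = a^{p+k} b^p has p+k occurrences of a but only p of b. Since k ≥ 1 the counts differ, so xy^2z ∉ L.
This contradicts the pumping lemma, so L is not regular.

a^{p+k} b^p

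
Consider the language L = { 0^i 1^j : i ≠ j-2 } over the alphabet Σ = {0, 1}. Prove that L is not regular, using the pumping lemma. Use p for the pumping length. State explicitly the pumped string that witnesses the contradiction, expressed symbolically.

Assume L is regular. Let p be the pumping length given by the pumping lemma.
Choose w = 0^p 1^{p+p!+2}. Since p ≠ (p+p!+2)-2 = p+p!, w ∈ L; and |w| ≥ p.
Write w = xyz as guaranteed by the lemma, with |xy| ≤ p and |y| ≥ 1.
Since the first p symbols of w are all 0's and |xy| ≤ p, y lies entirely in the leading 0-block: y = 0^k for some k with 1 ≤ k ≤ p.
Since 1 ≤ k ≤ p, k divides p!; set t = 1 + p!/k. Then xy^t z has p + (p!/k)·k = p + p! copies of 0. Now the 0-count is p+p! and (1-count)-2 = (p+p!+2)-2 = p+p!, so i ≠ j-2 fails. So xy^t z = 0^{p+p!} 1^{p+p!+2} ∉ L.
This contradicts the pumping lemma, so L is not regular.

0^{p+p!} 1^{p+p!+2}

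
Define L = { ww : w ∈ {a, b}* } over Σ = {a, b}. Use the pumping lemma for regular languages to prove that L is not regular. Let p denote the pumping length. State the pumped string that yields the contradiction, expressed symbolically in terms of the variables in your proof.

a^{p+k} b^p a^p b^p

Assume L is regular. Let p be the pumping length given by the pumping lemma.
Take w = a^p b^p a^p b^p = uu where u = a^pb^p; then w ∈ L and |w| = 4p ≥ p.
Write w = xyz as guaranteed by the lemma, with |xy| ≤ p and |y| ≥ 1.
Since the first p symbols of w are all a's and |xy| ≤ p, y lies entirely in the leading a-block: y = a^k for some k with 1 ≤ k ≤ p.
Pump with i = 2: xy^2z = a^{p+k} b^p a^p b^p, of length 4p+k. Suppose this equals vv. The string starts with a and ends with b, so v does too; thus the boundary between the two copies of v is a b→a transition. There is exactly one such transition, at position 2p+k, so |v| = 2p+k and |vv| = 4p+2k ≠ 4p+k since k ≥ 1. So xy^2z ∉ L.
This contradicts the pumping lemma, so L is not regular.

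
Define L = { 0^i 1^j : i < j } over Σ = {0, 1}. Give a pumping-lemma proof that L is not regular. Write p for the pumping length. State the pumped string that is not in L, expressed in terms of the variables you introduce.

Suppose for contradiction that L is regular, and let p be the pumping length.
Choose w = 0^p 1^{p+1} ∈ L, with |w| = 2p+1 ≥ p.
By the pumping lemma, w = xyz with |xy| ≤ p and |y| > 0.
The first p characters of w are 0's, so xy (and hence y) consists only of 0's. Write y = 0^k, 1 ≤ k ≤ p.
Consider xy^2z = 0^{p+k} 1^{p+1}. Since k ≥ 1, the 0-count p+k is at least p+1, so i < j fails; thus xy^2z ∉ L.
This contradicts the pumping lemma, so L is not regular.

0^{p+k} 1^{p+1}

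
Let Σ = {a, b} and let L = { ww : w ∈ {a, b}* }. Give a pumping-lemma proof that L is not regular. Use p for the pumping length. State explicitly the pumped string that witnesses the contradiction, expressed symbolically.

a^{p+k} b^p a^p b^p

Suppose for contradiction that L is regular, and let p be the pumping length.
Take w = a^p b^p a^p b^p = uu where u = a^pb^p; then w ∈ L and |w| = 4p ≥ p.
By the pumping lemma, w = xyz with |xy| ≤ p and |y| > 0.
Because |xy| ≤ p and w begins with p copies of a, we have y = a^k with 1 ≤ k ≤ p.
Pump with i = 2: xy^2z = a^{p+k} b^p a^p b^p, of length 4p+k. Suppose this equals vv. The string starts with a and ends with b, so v does too; thus the boundary between the two copies of v is a b→a transition. There is exactly one such transition, at position 2p+k, so |v| = 2p+k and |vv| = 4p+2k ≠ 4p+k since k ≥ 1. So xy^2z ∉ L.
This contradicts the pumping lemma, so L is not regular.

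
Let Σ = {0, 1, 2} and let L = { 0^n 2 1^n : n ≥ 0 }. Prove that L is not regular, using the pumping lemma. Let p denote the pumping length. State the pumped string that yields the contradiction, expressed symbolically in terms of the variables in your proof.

0^{p+k} 2 1^p

Assume L is regular; let p be its pumping constant.
Take w = 0^p 2 1^p ∈ L with |w| = 2p+1 ≥ p.
By the pumping lemma, w = xyz with |xy| ≤ p and y is nonempty.
Because |xy| ≤ p and w begins with p copies of 0, we have y = 0^k with 1 ≤ k ≤ p.
Pump with i = 2: xy^2z = 0^{p+k} 2 1^p, which would require p+k = p. But k ≥ 1, so xy^2z ∉ L.
This contradicts the pumping lemma, so L is not regular.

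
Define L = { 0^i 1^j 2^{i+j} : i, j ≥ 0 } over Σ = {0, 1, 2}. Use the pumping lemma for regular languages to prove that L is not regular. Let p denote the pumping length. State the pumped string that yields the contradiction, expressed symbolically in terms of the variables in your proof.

0^{p+k} 1^p 2^{2p}

Assume L is regular; let p be its pumping constant.
Take w = 0^p 1^p 2^{2p} ∈ L (with i=j=p, i+j=2p), |w| = 4p ≥ p.
By the pumping lemma, w = xyz with |xy| ≤ p and |y| ≥ 1.
Because |xy| ≤ p and w begins with p copies of 0, we have y = 0^k with 1 ≤ k ≤ p.
Consider xy^2z = 0^{p+k} 1^p 2^{2p}. Now the 0- and 1-counts sum to 2p+k, but the 2-count is 2p ≠ 2p+k. So xy^2z ∉ L.
This is a contradiction; hence L is not regular.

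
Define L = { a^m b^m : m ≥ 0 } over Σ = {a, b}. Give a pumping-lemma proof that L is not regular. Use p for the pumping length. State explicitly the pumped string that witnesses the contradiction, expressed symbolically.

Toward a contradiction, assume L is regular with pumping length p.
Choose w = a^p b^p, which is in L with |w| = 2p ≥ p.
The pumping lemma gives a decomposition w = xyz where |xy| ≤ p and |y| ≥ 1.
The first p characters of w are a's, so xy (and hence y) consists only of a's. Write y = a^k, 1 ≤ k ≤ p.
Pump with i = 2: xy^2z = a^{p+k} b^p. For this to lie in L we would need p = p+k, which forces k = 0. But k ≥ 1, so xy^2z ∉ L.
Contradiction. Therefore L is not regular.

a^{p+k} b^p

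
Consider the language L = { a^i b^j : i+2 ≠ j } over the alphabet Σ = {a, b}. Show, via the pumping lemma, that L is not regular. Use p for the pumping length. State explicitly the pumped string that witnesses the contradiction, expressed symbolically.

Assume L is regular. Let p be the pumping length given by the pumping lemma.
Choose w = a^p b^{p+p!+2}. Since p ≠ (p+p!+2)-2 = p+p!, w ∈ L; and |w| ≥ p.
The pumping lemma gives a decomposition w = xyz where |xy| ≤ p and |y| ≥ 1.
Since the first p symbols of w are all a's and |xy| ≤ p, y lies entirely in the leading a-block: y = a^k for some k with 1 ≤ k ≤ p.
Since 1 ≤ k ≤ p, k divides p!; set t = 1 + p!/k. Then xy^t z has p + (p!/k)·k = p + p! copies of a. Now the a-count is p+p! and (b-count)-2 = (p+p!+2)-2 = p+p!, so i+2 ≠ j fails. So xy^t z = a^{p+p!} b^{p+p!+2} ∉ L.
This contradicts the pumping lemma, so L is not regular.

a^{p+p!} b^{p+p!+2}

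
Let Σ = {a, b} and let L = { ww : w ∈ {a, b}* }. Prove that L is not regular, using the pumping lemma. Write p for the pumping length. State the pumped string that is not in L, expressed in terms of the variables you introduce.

Assume L is regular; let p be its pumping constant.
Take w = a^p b^p a^p b^p = uu where u = a^pb^p; then w ∈ L and |w| = 4p ≥ p.
By the pumping lemma, w = xyz with |xy| ≤ p and |y| > 0.
The first p characters of w are a's, so xy (and hence y) consists only of a's. Write y = a^k, 1 ≤ k ≤ p.
Pump with i = 2: xy^2z = a^{p+k} b^p a^p b^p, of length 4p+k. Suppose this equals vv. The string starts with a and ends with b, so v does too; thus the boundary between the two copies of v is a b→a transition. There is exactly one such transition, at position 2p+k, so |v| = 2p+k and |vv| = 4p+2k ≠ 4p+k since k ≥ 1. So xy^2z ∉ L.
This is a contradiction; hence L is not regular.

a^{p+k} b^p a^p b^p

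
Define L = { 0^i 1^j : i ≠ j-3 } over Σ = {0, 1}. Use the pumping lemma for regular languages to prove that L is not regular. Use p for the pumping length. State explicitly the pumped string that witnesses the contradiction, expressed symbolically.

Suppose for contradiction that L is regular, and let p be the pumping length.
Choose w = 0^p 1^{p+p!+3}. Since p ≠ (p+p!+3)-3 = p+p!, w ∈ L; and |w| ≥ p.
Write w = xyz as guaranteed by the lemma, with |xy| ≤ p and |y| ≥ 1.
Because |xy| ≤ p and w begins with p copies of 0, we have y = 0^k with 1 ≤ k ≤ p.
Since 1 ≤ k ≤ p, k divides p!; set t = 1 + p!/k. Then xy^t z has p + (p!/k)·k = p + p! copies of 0. Now the 0-count is p+p! and (1-count)-3 = (p+p!+3)-3 = p+p!, so i ≠ j-3 fails. So xy^t z = 0^{p+p!} 1^{p+p!+3} ∉ L.
This contradicts the pumping lemma, so L is not regular.

0^{p+p!} 1^{p+p!+3}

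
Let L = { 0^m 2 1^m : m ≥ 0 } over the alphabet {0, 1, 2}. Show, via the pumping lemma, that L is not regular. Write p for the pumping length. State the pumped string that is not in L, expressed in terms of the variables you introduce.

Assume L is regular; let p be its pumping constant.
Take w = 0^p 2 1^p ∈ L with |w| = 2p+1 ≥ p.
The pumping lemma gives a decomposition w = xyz where |xy| ≤ p and y is nonempty.
Since the first p symbols of w are all 0's and |xy| ≤ p, y lies entirely in the leading 0-block: y = 0^k for some k with 1 ≤ k ≤ p.
Pump with i = 2: xy^2z = 0^{p+k} 2 1^p, which would require p+k = p. But k ≥ 1, so xy^2z ∉ L.
This is a contradiction; hence L is not regular.

0^{p+k} 2 1^p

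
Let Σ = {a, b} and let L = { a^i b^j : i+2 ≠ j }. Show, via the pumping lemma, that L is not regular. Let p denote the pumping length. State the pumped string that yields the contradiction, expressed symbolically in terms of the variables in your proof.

a^{p+p!} b^{p+p!+2}

Assume L is regular; let p be its pumping constant.
Choose w = a^p b^{p+p!+2}. Since p ≠ (p+p!+2)-2 = p+p!, w ∈ L; and |w| ≥ p.
By the pumping lemma, w = xyz with |xy| ≤ p and |y| > 0.
The first p characters of w are a's, so xy (and hence y) consists only of a's. Write y = a^k, 1 ≤ k ≤ p.
Since 1 ≤ k ≤ p, k divides p!; set t = 1 + p!/k. Then xy^t z has p + (p!/k)·k = p + p! copies of a. Now the a-count is p+p! and (b-count)-2 = (p+p!+2)-2 = p+p!, so i+2 ≠ j fails. So xy^t z = a^{p+p!} b^{p+p!+2} ∉ L.
Contradiction. Therefore L is not regular.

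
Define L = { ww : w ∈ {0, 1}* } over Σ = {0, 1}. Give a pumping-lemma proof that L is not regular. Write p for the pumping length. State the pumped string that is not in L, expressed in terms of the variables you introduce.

Assume L is regular. Let p be the pumping length given by the pumping lemma.
Take w = 0^p 1^p 0^p 1^p = uu where u = 0^p1^p; then w ∈ L and |w| = 4p ≥ p.
Write w = xyz as guaranteed by the lemma, with |xy| ≤ p and y is nonempty.
Because |xy| ≤ p and w begins with p copies of 0, we have y = 0^k with 1 ≤ k ≤ p.
Pump with i = 2: xy^2z = 0^{p+k} 1^p 0^p 1^p, of length 4p+k. Suppose this equals vv. The string starts with 0 and ends with 1, so v does too; thus the boundary between the two copies of v is a 1→0 transition. There is exactly one such transition, at position 2p+k, so |v| = 2p+k and |vv| = 4p+2k ≠ 4p+k since k ≥ 1. So xy^2z ∉ L.
This is a contradiction; hence L is not regular.

0^{p+k} 1^p 0^p 1^p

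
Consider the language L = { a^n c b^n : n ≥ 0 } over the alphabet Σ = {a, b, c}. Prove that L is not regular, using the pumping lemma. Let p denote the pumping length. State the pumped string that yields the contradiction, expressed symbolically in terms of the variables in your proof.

Toward a contradiction, assume L is regular with pumping length p.
Take w = a^p c b^p ∈ L with |w| = 2p+1 ≥ p.
By the pumping lemma, w = xyz with |xy| ≤ p and |y| > 0.
The first p characters of w are a's, so xy (and hence y) consists only of a's. Write y = a^k, 1 ≤ k ≤ p.
Pump with i = 2: xy^2z = a^{p+k} c b^p, which would require p+k = p. But k ≥ 1, so xy^2z ∉ L.
This is a contradiction; hence L is not regular.

a^{p+k} c b^p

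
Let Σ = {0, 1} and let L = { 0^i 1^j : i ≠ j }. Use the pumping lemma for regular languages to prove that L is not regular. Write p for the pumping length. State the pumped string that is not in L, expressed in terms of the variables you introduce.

Suppose for contradiction that L is regular, and let p be the pumping length.
Choose w = 0^p 1^{p+p!}. Since p ≠ p+p!, w ∈ L; and |w| ≥ p.
By the pumping lemma, w = xyz with |xy| ≤ p and |y| > 0.
The first p characters of w are 0's, so xy (and hence y) consists only of 0's. Write y = 0^k, 1 ≤ k ≤ p.
Since 1 ≤ k ≤ p, k divides p!; set t = 1 + p!/k. Then xy^t z has p + (p!/k)·k = p + p! copies of 0. Now the 0-count equals the 1-count, so i ≠ j fails. So xy^t z = 0^{p+p!} 1^{p+p!} ∉ L.
This is a contradiction; hence L is not regular.

0^{p+p!} 1^{p+p!}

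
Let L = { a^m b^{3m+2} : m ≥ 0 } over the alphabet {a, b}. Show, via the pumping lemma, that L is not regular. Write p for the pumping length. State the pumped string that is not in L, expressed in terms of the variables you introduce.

Assume L is regular. Let p be the pumping length given by the pumping lemma.
Take w = a^p b^{3p+2}. Then w ∈ L and |w| = 4p+2 ≥ p.
By the pumping lemma, w = xyz with |xy| ≤ p and |y| ≥ 1.
Because |xy| ≤ p and w begins with p copies of a, we have y = a^k with 1 ≤ k ≤ p.
Pump with i = 2: xy^2z = a^{p+k} b^{3p+2}. For this to lie in L we would need 3p+2 = 3(p+k)+2, which forces k = 0. But k ≥ 1, so xy^2z ∉ L.
Contradiction. Therefore L is not regular.

a^{p+k} b^{3p+2}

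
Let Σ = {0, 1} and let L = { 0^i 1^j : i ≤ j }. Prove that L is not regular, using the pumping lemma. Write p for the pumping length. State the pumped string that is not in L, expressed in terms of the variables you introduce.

Toward a contradiction, assume L is regular with pumping length p.
Choose w = 0^p 1^p ∈ L, with |w| = 2p ≥ p.
The pumping lemma gives a decomposition w = xyz where |xy| ≤ p and |y| ≥ 1.
Since the first p symbols of w are all 0's and |xy| ≤ p, y lies entirely in the leading 0-block: y = 0^k for some k with 1 ≤ k ≤ p.
Consider xy^2z = 0^{p+k} 1^p. Since k ≥ 1, the 0-count p+k exceeds the 1-count p, so i ≤ j fails; thus xy^2z ∉ L.
This contradicts the pumping lemma, so L is not regular.

0^{p+k} 1^p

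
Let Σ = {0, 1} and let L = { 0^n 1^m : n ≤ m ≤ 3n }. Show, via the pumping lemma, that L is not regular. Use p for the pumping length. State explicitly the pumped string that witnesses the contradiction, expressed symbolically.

Assume L is regular. Let p be the pumping length given by the pumping lemma.
Take w = 0^p 1^p ∈ L (since p ≤ p ≤ 3p), with |w| = 2p ≥ p.
The pumping lemma gives a decomposition w = xyz where |xy| ≤ p and |y| > 0.
Since the first p symbols of w are all 0's and |xy| ≤ p, y lies entirely in the leading 0-block: y = 0^k for some k with 1 ≤ k ≤ p.
Pump with i = 2: xy^2z = 0^{p+k} 1^p. Now n = p+k > p = m, so the condition n ≤ m fails. Thus xy^2z ∉ L.
This contradicts the pumping lemma, so L is not regular.

0^{p+k} 1^p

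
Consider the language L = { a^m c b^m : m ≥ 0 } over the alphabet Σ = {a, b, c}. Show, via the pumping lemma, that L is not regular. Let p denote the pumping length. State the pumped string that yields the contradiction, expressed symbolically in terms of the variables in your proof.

a^{p+k} c b^p

Toward a contradiction, assume L is regular with pumping length p.
Take w = a^p c b^p ∈ L with |w| = 2p+1 ≥ p.
Write w = xyz as guaranteed by the lemma, with |xy| ≤ p and |y| ≥ 1.
Since the first p symbols of w are all a's and |xy| ≤ p, y lies entirely in the leading a-block: y = a^k for some k with 1 ≤ k ≤ p.
Pump with i = 2: xy^2z = a^{p+k} c b^p, which would require p+k = p. But k ≥ 1, so xy^2z ∉ L.
This is a contradiction; hence L is not regular.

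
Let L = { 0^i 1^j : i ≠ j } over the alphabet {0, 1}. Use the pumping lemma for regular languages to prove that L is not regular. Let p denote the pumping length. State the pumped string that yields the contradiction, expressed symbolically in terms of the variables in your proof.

Assume L is regular; let p be its pumping constant.
Choose w = 0^p 1^{p+p!}. Since p ≠ p+p!, w ∈ L; and |w| ≥ p.
Write w = xyz as guaranteed by the lemma, with |xy| ≤ p and y is nonempty.
Because |xy| ≤ p and w begins with p copies of 0, we have y = 0^k with 1 ≤ k ≤ p.
Since 1 ≤ k ≤ p, k divides p!; set t = 1 + p!/k. Then xy^t z has p + (p!/k)·k = p + p! copies of 0. Now the 0-count equals the 1-count, so i ≠ j fails. So xy^t z = 0^{p+p!} 1^{p+p!} ∉ L.
This is a contradiction; hence L is not regular.

0^{p+p!} 1^{p+p!}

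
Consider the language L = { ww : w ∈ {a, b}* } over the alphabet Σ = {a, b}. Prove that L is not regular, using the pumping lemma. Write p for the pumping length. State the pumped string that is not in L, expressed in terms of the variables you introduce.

Assume L is regular. Let p be the pumping length given by the pumping lemma.
Take w = a^p b^p a^p b^p = uu where u = a^pb^p; then w ∈ L and |w| = 4p ≥ p.
Write w = xyz as guaranteed by the lemma, with |xy| ≤ p and |y| ≥ 1.
Because |xy| ≤ p and w begins with p copies of a, we have y = a^k with 1 ≤ k ≤ p.
Pump with i = 2: xy^2z = a^{p+k} b^p a^p b^p, of length 4p+k. Suppose this equals vv. The string starts with a and ends with b, so v does too; thus the boundary between the two copies of v is a b→a transition. There is exactly one such transition, at position 2p+k, so |v| = 2p+k and |vv| = 4p+2k ≠ 4p+k since k ≥ 1. So xy^2z ∉ L.
This contradicts the pumping lemma, so L is not regular.

a^{p+k} b^p a^p b^p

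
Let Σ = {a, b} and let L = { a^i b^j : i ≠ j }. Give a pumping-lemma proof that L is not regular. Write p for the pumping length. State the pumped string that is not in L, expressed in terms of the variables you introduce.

Assume L is regular; let p be its pumping constant.
Choose w = a^p b^{p+p!}. Since p ≠ p+p!, w ∈ L; and |w| ≥ p.
Write w = xyz as guaranteed by the lemma, with |xy| ≤ p and |y| > 0.
The first p characters of w are a's, so xy (and hence y) consists only of a's. Write y = a^k, 1 ≤ k ≤ p.
Since 1 ≤ k ≤ p, k divides p!; set t = 1 + p!/k. Then xy^t z has p + (p!/k)·k = p + p! copies of a. Now the a-count equals the b-count, so i ≠ j fails. So xy^t z = a^{p+p!} b^{p+p!} ∉ L.
This contradicts the pumping lemma, so L is not regular.

a^{p+p!} b^{p+p!}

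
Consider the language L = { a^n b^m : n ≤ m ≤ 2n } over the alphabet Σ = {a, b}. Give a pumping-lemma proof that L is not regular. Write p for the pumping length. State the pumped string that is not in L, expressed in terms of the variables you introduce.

a^{p+k} b^p

Toward a contradiction, assume L is regular with pumping length p.
Take w = a^p b^p ∈ L (since p ≤ p ≤ 2p), with |w| = 2p ≥ p.
By the pumping lemma, w = xyz with |xy| ≤ p and |y| > 0.
The first p characters of w are a's, so xy (and hence y) consists only of a's. Write y = a^k, 1 ≤ k ≤ p.
Pump with i = 2: xy^2z = a^{p+k} b^p. Now n = p+k > p = m, so the condition n ≤ m fails. Thus xy^2z ∉ L.
This is a contradiction; hence L is not regular.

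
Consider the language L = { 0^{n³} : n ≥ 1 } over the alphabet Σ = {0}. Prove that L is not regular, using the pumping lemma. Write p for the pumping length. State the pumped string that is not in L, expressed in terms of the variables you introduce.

0^{p³+k}

Suppose for contradiction that L is regular, and let p be the pumping length.
Take w = 0^{p³} ∈ L with |w| = p³ ≥ p.
The pumping lemma gives a decomposition w = xyz where |xy| ≤ p and |y| ≥ 1.
Then y = 0^k for some k with 1 ≤ k ≤ p.
Pump with i = 2: xy^2z = 0^{p³+k}. Since 1 ≤ k ≤ p, p³ < p³+k ≤ p³+p < p³+3p²+3p+1 = (p+1)³, so p³+k is not a perfect cube. So xy^2z ∉ L.
This contradicts the pumping lemma, so L is not regular.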